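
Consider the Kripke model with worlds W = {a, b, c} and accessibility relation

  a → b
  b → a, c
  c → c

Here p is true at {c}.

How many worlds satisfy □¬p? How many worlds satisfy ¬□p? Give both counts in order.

For □¬p:
a: successors {b}; ¬p there: b:T. ✓
b: successors {a, c}; ¬p there: a:T, c:F. ✗
c: successors {c}; ¬p there: c:F. ✗
— 1 world.
For ¬□p:
a: □p is F. ✓
b: □p is F. ✓
c: □p is T. ✗
— 2 worlds.

1 and 2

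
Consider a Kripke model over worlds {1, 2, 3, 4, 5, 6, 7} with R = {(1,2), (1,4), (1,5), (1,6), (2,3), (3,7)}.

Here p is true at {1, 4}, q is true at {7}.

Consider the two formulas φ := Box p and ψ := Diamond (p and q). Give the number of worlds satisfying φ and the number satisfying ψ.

For Box p:
1: successors {2, 4, 5, 6}; p there: 2:F, 4:T, 5:F, 6:F. ✗
2: successors {3}; p there: 3:F. ✗
3: successors {7}; p there: 7:F. ✗
4: no successors, so Box p holds vacuously. ✓
5: no successors, so Box p holds vacuously. ✓
6: no successors, so Box p holds vacuously. ✓
7: no successors, so Box p holds vacuously. ✓
— 4 worlds.
For Diamond (p and q):
1: successors {2, 4, 5, 6}; p and q there: 2:F, 4:F, 5:F, 6:F. ✗
2: successors {3}; p and q there: 3:F. ✗
3: successors {7}; p and q there: 7:F. ✗
4: no successors, so Diamond (p and q) fails. ✗
5: no successors, so Diamond (p and q) fails. ✗
6: no successors, so Diamond (p and q) fails. ✗
7: no successors, so Diamond (p and q) fails. ✗
— 0 worlds.

4 and 0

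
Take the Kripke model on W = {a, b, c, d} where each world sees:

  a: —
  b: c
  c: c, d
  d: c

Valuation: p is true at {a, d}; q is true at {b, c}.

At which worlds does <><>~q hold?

a: no successors, so <><>~q fails. ✗
b: successors {c}; <>~q there: c:T. ✓
c: successors {c, d}; <>~q there: c:T, d:F. ✓
d: successors {c}; <>~q there: c:T. ✓

{b, c, d}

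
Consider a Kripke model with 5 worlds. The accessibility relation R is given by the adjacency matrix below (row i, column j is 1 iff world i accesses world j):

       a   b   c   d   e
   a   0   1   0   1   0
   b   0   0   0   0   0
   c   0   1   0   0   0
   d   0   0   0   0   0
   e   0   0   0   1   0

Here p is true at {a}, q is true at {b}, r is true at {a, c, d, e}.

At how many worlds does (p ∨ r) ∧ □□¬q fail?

a: p ∨ r is T, □□¬q is T. ✓
b: p ∨ r is F, □□¬q is T. ✗
c: p ∨ r is T, □□¬q is T. ✓
d: p ∨ r is T, □□¬q is T. ✓
e: p ∨ r is T, □□¬q is T. ✓
Satisfying worlds: {a, c, d, e}.
So (p ∨ r) ∧ □□¬q fails at the other 1 world.

1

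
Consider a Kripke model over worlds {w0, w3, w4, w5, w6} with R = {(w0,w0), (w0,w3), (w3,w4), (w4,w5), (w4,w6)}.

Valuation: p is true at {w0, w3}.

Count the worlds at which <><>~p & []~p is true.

1

w0: <><>~p is T, []~p is F. ✗
w3: <><>~p is T, []~p is T. ✓
w4: <><>~p is F, []~p is T. ✗
w5: <><>~p is F, []~p is T. ✗
w6: <><>~p is F, []~p is T. ✗
Satisfying worlds: {w3}.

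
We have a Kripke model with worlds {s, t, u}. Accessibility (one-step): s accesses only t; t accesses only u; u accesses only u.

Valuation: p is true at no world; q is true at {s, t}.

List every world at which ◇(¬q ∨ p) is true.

{t, u}

s: successors {t}; ¬q ∨ p there: t:F. ✗
t: successors {u}; ¬q ∨ p there: u:T. ✓
u: successors {u}; ¬q ∨ p there: u:T. ✓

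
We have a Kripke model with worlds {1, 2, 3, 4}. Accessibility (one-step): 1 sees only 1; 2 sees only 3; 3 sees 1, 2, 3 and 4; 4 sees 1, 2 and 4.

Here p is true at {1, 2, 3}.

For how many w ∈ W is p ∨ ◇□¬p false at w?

1: p is T, ◇□¬p is F. ✓
2: p is T, ◇□¬p is F. ✓
3: p is T, ◇□¬p is F. ✓
4: p is F, ◇□¬p is F. ✗
Satisfying worlds: {1, 2, 3}.
So p ∨ ◇□¬p fails at the other 1 world.

1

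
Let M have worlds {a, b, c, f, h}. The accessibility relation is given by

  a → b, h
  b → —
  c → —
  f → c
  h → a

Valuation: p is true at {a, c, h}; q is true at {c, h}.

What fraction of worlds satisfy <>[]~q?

a: successors {b, h}; []~q there: b:T, h:T. ✓
b: no successors, so <>[]~q fails. ✗
c: no successors, so <>[]~q fails. ✗
f: successors {c}; []~q there: c:T. ✓
h: successors {a}; []~q there: a:F. ✗
That's 2 of 5 worlds, so 2/5.

2/5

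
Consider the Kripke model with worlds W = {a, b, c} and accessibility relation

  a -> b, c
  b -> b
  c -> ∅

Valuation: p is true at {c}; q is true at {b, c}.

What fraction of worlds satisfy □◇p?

a: successors {b, c}; ◇p there: b:F, c:F. ✗
b: successors {b}; ◇p there: b:F. ✗
c: no successors, so □◇p holds vacuously. ✓
That's 1 of 3 worlds, so 1/3.

1/3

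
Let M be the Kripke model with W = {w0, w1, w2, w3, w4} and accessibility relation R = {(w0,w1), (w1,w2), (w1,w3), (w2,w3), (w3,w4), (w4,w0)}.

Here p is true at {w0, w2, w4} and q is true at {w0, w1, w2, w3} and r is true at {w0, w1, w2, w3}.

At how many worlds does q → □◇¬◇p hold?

w0: q is T, □◇¬◇p is T. ✓
w1: q is T, □◇¬◇p is F. ✗
w2: q is T, □◇¬◇p is F. ✗
w3: q is T, □◇¬◇p is T. ✓
w4: q is F, □◇¬◇p is F. ✓
Satisfying worlds: {w0, w3, w4}.

3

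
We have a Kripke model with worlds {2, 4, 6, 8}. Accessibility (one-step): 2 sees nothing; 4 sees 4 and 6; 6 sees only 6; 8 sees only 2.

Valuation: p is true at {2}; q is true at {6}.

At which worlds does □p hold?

{2, 8}

2: no successors, so □p holds vacuously. ✓
4: successors {4, 6}; p there: 4:F, 6:F. ✗
6: successors {6}; p there: 6:F. ✗
8: successors {2}; p there: 2:T. ✓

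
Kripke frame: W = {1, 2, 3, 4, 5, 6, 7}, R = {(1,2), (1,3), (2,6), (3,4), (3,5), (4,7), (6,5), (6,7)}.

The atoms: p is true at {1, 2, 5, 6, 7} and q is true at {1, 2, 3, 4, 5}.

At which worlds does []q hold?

{1, 3, 5, 7}

1: successors {2, 3}; q there: 2:T, 3:T. ✓
2: successors {6}; q there: 6:F. ✗
3: successors {4, 5}; q there: 4:T, 5:T. ✓
4: successors {7}; q there: 7:F. ✗
5: no successors, so []q holds vacuously. ✓
6: successors {5, 7}; q there: 5:T, 7:F. ✗
7: no successors, so []q holds vacuously. ✓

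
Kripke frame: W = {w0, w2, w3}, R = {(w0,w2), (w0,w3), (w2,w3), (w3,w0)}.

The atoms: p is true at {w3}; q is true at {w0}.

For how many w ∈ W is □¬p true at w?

1

w0: successors {w2, w3}; ¬p there: w2:T, w3:F. ✗
w2: successors {w3}; ¬p there: w3:F. ✗
w3: successors {w0}; ¬p there: w0:T. ✓
Satisfying worlds: {w3}.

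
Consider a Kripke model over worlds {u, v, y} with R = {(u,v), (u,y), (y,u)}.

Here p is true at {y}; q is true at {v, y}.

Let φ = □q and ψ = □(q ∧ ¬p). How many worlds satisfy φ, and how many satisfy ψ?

2 and 1

For □q:
u: successors {v, y}; q there: v:T, y:T. ✓
v: no successors, so □q holds vacuously. ✓
y: successors {u}; q there: u:F. ✗
— 2 worlds.
For □(q ∧ ¬p):
u: successors {v, y}; q ∧ ¬p there: v:T, y:F. ✗
v: no successors, so □(q ∧ ¬p) holds vacuously. ✓
y: successors {u}; q ∧ ¬p there: u:F. ✗
— 1 world.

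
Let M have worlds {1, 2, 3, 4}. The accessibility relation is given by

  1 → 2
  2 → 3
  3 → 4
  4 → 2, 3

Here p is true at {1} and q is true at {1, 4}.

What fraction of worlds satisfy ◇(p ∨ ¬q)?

3/4

1: successors {2}; p ∨ ¬q there: 2:T. ✓
2: successors {3}; p ∨ ¬q there: 3:T. ✓
3: successors {4}; p ∨ ¬q there: 4:F. ✗
4: successors {2, 3}; p ∨ ¬q there: 2:T, 3:T. ✓
That's 3 of 4 worlds, so 3/4.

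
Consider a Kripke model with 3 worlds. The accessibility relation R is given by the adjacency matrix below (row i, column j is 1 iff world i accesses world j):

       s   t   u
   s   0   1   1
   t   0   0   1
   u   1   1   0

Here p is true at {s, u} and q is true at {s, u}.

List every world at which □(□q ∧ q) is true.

∅

s: successors {t, u}; □q ∧ q there: t:F, u:F. ✗
t: successors {u}; □q ∧ q there: u:F. ✗
u: successors {s, t}; □q ∧ q there: s:F, t:F. ✗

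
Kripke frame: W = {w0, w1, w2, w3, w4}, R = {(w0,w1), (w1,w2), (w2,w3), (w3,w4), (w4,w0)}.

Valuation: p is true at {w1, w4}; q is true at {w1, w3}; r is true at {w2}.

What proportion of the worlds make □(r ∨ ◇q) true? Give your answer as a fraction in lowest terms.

2/5

w0: successors {w1}; r ∨ ◇q there: w1:F. ✗
w1: successors {w2}; r ∨ ◇q there: w2:T. ✓
w2: successors {w3}; r ∨ ◇q there: w3:F. ✗
w3: successors {w4}; r ∨ ◇q there: w4:F. ✗
w4: successors {w0}; r ∨ ◇q there: w0:T. ✓
That's 2 of 5 worlds, so 2/5.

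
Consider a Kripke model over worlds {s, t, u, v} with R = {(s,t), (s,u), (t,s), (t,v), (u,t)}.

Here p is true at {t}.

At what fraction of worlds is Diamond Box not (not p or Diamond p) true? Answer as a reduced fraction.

1/2

s: successors {t, u}; Box not (not p or Diamond p) there: t:F, u:T. ✓
t: successors {s, v}; Box not (not p or Diamond p) there: s:F, v:T. ✓
u: successors {t}; Box not (not p or Diamond p) there: t:F. ✗
v: no successors, so Diamond Box not (not p or Diamond p) fails. ✗
That's 2 of 4 worlds, so 2/4 = 1/2.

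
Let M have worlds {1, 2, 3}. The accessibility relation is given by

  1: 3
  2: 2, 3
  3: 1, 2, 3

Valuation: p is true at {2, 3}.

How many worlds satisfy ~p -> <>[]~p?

2

1: ~p is T, <>[]~p is F. ✗
2: ~p is F, <>[]~p is F. ✓
3: ~p is F, <>[]~p is F. ✓
Satisfying worlds: {2, 3}.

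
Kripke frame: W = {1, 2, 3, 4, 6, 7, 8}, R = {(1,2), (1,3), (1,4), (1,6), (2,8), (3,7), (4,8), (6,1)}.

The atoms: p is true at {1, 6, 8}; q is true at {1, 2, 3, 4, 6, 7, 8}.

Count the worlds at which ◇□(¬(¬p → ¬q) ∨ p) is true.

1: successors {2, 3, 4, 6}; □(¬(¬p → ¬q) ∨ p) there: 2:T, 3:T, 4:T, 6:T. ✓
2: successors {8}; □(¬(¬p → ¬q) ∨ p) there: 8:T. ✓
3: successors {7}; □(¬(¬p → ¬q) ∨ p) there: 7:T. ✓
4: successors {8}; □(¬(¬p → ¬q) ∨ p) there: 8:T. ✓
6: successors {1}; □(¬(¬p → ¬q) ∨ p) there: 1:T. ✓
7: no successors, so ◇□(¬(¬p → ¬q) ∨ p) fails. ✗
8: no successors, so ◇□(¬(¬p → ¬q) ∨ p) fails. ✗
Satisfying worlds: {1, 2, 3, 4, 6}.

5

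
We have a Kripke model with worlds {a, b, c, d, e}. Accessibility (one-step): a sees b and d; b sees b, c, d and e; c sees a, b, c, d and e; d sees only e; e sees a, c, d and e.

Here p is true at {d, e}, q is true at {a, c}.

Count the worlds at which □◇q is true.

a: successors {b, d}; ◇q there: b:T, d:F. ✗
b: successors {b, c, d, e}; ◇q there: b:T, c:T, d:F, e:T. ✗
c: successors {a, b, c, d, e}; ◇q there: a:F, b:T, c:T, d:F, e:T. ✗
d: successors {e}; ◇q there: e:T. ✓
e: successors {a, c, d, e}; ◇q there: a:F, c:T, d:F, e:T. ✗
Satisfying worlds: {d}.

1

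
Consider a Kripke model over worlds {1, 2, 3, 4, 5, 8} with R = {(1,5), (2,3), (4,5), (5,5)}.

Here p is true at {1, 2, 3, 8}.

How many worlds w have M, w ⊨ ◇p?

1: successors {5}; p there: 5:F. ✗
2: successors {3}; p there: 3:T. ✓
3: no successors, so ◇p fails. ✗
4: successors {5}; p there: 5:F. ✗
5: successors {5}; p there: 5:F. ✗
8: no successors, so ◇p fails. ✗
Satisfying worlds: {2}.

1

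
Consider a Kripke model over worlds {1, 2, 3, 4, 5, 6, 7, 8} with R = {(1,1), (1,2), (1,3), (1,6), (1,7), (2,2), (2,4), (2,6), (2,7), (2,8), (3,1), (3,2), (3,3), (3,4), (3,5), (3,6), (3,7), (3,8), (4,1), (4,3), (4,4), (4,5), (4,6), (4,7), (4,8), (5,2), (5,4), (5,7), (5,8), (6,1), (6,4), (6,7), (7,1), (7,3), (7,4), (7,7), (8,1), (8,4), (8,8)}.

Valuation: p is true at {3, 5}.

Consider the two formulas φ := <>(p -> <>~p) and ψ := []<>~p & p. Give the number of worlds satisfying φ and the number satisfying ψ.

For <>(p -> <>~p):
1: successors {1, 2, 3, 6, 7}; p -> <>~p there: 1:T, 2:T, 3:T, 6:T, 7:T. ✓
2: successors {2, 4, 6, 7, 8}; p -> <>~p there: 2:T, 4:T, 6:T, 7:T, 8:T. ✓
3: successors {1, 2, 3, 4, 5, 6, 7, 8}; p -> <>~p there: 1:T, 2:T, 3:T, 4:T, 5:T, 6:T, 7:T, 8:T. ✓
4: successors {1, 3, 4, 5, 6, 7, 8}; p -> <>~p there: 1:T, 3:T, 4:T, 5:T, 6:T, 7:T, 8:T. ✓
5: successors {2, 4, 7, 8}; p -> <>~p there: 2:T, 4:T, 7:T, 8:T. ✓
6: successors {1, 4, 7}; p -> <>~p there: 1:T, 4:T, 7:T. ✓
7: successors {1, 3, 4, 7}; p -> <>~p there: 1:T, 3:T, 4:T, 7:T. ✓
8: successors {1, 4, 8}; p -> <>~p there: 1:T, 4:T, 8:T. ✓
— 8 worlds.
For []<>~p & p:
1: []<>~p is T, p is F. ✗
2: []<>~p is T, p is F. ✗
3: []<>~p is T, p is T. ✓
4: []<>~p is T, p is F. ✗
5: []<>~p is T, p is T. ✓
6: []<>~p is T, p is F. ✗
7: []<>~p is T, p is F. ✗
8: []<>~p is T, p is F. ✗
— 2 worlds.

8 and 2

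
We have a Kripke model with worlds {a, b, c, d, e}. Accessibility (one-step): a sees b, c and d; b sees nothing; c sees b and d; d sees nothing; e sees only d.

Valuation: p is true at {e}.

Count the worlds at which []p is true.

2

a: successors {b, c, d}; p there: b:F, c:F, d:F. ✗
b: no successors, so []p holds vacuously. ✓
c: successors {b, d}; p there: b:F, d:F. ✗
d: no successors, so []p holds vacuously. ✓
e: successors {d}; p there: d:F. ✗
Satisfying worlds: {b, d}.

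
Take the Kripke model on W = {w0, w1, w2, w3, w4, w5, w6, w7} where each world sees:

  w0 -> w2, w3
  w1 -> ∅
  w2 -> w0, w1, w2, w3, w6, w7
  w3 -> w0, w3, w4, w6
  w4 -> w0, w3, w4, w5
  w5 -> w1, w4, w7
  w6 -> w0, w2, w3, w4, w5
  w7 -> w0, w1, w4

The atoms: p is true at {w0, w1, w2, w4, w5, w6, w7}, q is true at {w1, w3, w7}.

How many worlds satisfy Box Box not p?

1

w0: successors {w2, w3}; Box not p there: w2:F, w3:F. ✗
w1: no successors, so Box Box not p holds vacuously. ✓
w2: successors {w0, w1, w2, w3, w6, w7}; Box not p there: w0:F, w1:T, w2:F, w3:F, w6:F, w7:F. ✗
w3: successors {w0, w3, w4, w6}; Box not p there: w0:F, w3:F, w4:F, w6:F. ✗
w4: successors {w0, w3, w4, w5}; Box not p there: w0:F, w3:F, w4:F, w5:F. ✗
w5: successors {w1, w4, w7}; Box not p there: w1:T, w4:F, w7:F. ✗
w6: successors {w0, w2, w3, w4, w5}; Box not p there: w0:F, w2:F, w3:F, w4:F, w5:F. ✗
w7: successors {w0, w1, w4}; Box not p there: w0:F, w1:T, w4:F. ✗
Satisfying worlds: {w1}.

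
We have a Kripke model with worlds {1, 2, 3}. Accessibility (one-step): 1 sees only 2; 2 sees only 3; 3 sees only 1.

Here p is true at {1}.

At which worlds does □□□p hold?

{1}

1: successors {2}; □□p there: 2:T. ✓
2: successors {3}; □□p there: 3:F. ✗
3: successors {1}; □□p there: 1:F. ✗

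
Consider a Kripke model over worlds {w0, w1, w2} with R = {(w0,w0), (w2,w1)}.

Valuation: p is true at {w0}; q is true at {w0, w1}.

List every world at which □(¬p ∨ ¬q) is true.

w0: successors {w0}; ¬p ∨ ¬q there: w0:F. ✗
w1: no successors, so □(¬p ∨ ¬q) holds vacuously. ✓
w2: successors {w1}; ¬p ∨ ¬q there: w1:T. ✓

{w1, w2}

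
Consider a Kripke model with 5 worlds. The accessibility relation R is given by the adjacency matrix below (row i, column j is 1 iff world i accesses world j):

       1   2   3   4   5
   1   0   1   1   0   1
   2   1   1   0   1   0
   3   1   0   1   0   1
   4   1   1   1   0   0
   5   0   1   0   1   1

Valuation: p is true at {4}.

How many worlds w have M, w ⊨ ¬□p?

5

1: □p is F. ✓
2: □p is F. ✓
3: □p is F. ✓
4: □p is F. ✓
5: □p is F. ✓
Satisfying worlds: {1, 2, 3, 4, 5}.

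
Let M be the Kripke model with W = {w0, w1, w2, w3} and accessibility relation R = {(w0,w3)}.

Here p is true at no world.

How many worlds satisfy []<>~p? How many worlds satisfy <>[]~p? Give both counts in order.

For []<>~p:
w0: successors {w3}; <>~p there: w3:F. ✗
w1: no successors, so []<>~p holds vacuously. ✓
w2: no successors, so []<>~p holds vacuously. ✓
w3: no successors, so []<>~p holds vacuously. ✓
— 3 worlds.
For <>[]~p:
w0: successors {w3}; []~p there: w3:T. ✓
w1: no successors, so <>[]~p fails. ✗
w2: no successors, so <>[]~p fails. ✗
w3: no successors, so <>[]~p fails. ✗
— 1 world.

3 and 1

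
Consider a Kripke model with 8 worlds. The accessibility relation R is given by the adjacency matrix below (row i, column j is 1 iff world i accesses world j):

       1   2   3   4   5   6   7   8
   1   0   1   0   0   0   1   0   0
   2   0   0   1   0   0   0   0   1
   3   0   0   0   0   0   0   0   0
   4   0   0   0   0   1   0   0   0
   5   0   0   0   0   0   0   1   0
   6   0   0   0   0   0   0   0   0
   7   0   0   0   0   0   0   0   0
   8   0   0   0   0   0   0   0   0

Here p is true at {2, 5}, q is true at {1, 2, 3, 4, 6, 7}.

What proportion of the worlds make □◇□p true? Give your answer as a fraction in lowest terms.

5/8

1: successors {2, 6}; ◇□p there: 2:T, 6:F. ✗
2: successors {3, 8}; ◇□p there: 3:F, 8:F. ✗
3: no successors, so □◇□p holds vacuously. ✓
4: successors {5}; ◇□p there: 5:T. ✓
5: successors {7}; ◇□p there: 7:F. ✗
6: no successors, so □◇□p holds vacuously. ✓
7: no successors, so □◇□p holds vacuously. ✓
8: no successors, so □◇□p holds vacuously. ✓
That's 5 of 8 worlds, so 5/8.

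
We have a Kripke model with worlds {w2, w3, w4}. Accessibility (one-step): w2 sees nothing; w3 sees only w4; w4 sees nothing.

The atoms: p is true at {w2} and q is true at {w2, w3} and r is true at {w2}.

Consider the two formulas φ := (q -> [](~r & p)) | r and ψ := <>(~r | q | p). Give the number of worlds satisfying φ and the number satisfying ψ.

2 and 1

For (q -> [](~r & p)) | r:
w2: q -> [](~r & p) is T, r is T. ✓
w3: q -> [](~r & p) is F, r is F. ✗
w4: q -> [](~r & p) is T, r is F. ✓
— 2 worlds.
For <>(~r | q | p):
w2: no successors, so <>(~r | q | p) fails. ✗
w3: successors {w4}; ~r | q | p there: w4:T. ✓
w4: no successors, so <>(~r | q | p) fails. ✗
— 1 world.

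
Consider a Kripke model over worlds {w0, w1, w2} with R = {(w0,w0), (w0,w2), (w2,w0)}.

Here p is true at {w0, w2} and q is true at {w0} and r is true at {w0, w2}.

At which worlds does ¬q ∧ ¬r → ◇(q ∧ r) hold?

w0: ¬q ∧ ¬r is F, ◇(q ∧ r) is T. ✓
w1: ¬q ∧ ¬r is T, ◇(q ∧ r) is F. ✗
w2: ¬q ∧ ¬r is F, ◇(q ∧ r) is T. ✓

{w0, w2}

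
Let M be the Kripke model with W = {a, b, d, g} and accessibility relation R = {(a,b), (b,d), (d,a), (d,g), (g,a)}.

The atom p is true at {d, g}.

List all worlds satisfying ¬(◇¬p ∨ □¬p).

a: ◇¬p ∨ □¬p is T. ✗
b: ◇¬p ∨ □¬p is F. ✓
d: ◇¬p ∨ □¬p is T. ✗
g: ◇¬p ∨ □¬p is T. ✗

{b}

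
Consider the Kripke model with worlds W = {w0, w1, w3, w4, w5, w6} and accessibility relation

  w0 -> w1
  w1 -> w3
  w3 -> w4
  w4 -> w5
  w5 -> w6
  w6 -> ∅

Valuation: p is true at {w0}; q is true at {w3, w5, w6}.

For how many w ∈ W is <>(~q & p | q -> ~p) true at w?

5

w0: successors {w1}; ~q & p | q -> ~p there: w1:T. ✓
w1: successors {w3}; ~q & p | q -> ~p there: w3:T. ✓
w3: successors {w4}; ~q & p | q -> ~p there: w4:T. ✓
w4: successors {w5}; ~q & p | q -> ~p there: w5:T. ✓
w5: successors {w6}; ~q & p | q -> ~p there: w6:T. ✓
w6: no successors, so <>(~q & p | q -> ~p) fails. ✗
Satisfying worlds: {w0, w1, w3, w4, w5}.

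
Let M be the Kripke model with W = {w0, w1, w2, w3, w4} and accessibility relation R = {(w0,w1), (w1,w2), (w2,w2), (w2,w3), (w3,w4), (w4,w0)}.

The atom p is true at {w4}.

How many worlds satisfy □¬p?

w0: successors {w1}; ¬p there: w1:T. ✓
w1: successors {w2}; ¬p there: w2:T. ✓
w2: successors {w2, w3}; ¬p there: w2:T, w3:T. ✓
w3: successors {w4}; ¬p there: w4:F. ✗
w4: successors {w0}; ¬p there: w0:T. ✓
Satisfying worlds: {w0, w1, w2, w4}.

4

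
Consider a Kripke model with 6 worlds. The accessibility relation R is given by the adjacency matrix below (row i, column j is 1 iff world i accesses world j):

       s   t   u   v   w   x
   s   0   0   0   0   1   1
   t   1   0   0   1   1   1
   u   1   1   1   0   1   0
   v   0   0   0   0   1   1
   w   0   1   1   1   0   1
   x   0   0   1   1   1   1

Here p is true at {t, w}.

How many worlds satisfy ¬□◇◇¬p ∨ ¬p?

4

s: ¬□◇◇¬p is F, ¬p is T. ✓
t: ¬□◇◇¬p is F, ¬p is F. ✗
u: ¬□◇◇¬p is F, ¬p is T. ✓
v: ¬□◇◇¬p is F, ¬p is T. ✓
w: ¬□◇◇¬p is F, ¬p is F. ✗
x: ¬□◇◇¬p is F, ¬p is T. ✓
Satisfying worlds: {s, u, v, x}.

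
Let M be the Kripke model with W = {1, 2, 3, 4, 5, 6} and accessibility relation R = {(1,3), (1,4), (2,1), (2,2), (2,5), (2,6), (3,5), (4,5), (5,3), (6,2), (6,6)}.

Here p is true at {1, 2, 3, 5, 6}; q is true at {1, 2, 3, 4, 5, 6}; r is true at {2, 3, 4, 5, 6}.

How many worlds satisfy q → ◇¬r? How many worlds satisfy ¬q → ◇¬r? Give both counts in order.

For q → ◇¬r:
1: q is T, ◇¬r is F. ✗
2: q is T, ◇¬r is T. ✓
3: q is T, ◇¬r is F. ✗
4: q is T, ◇¬r is F. ✗
5: q is T, ◇¬r is F. ✗
6: q is T, ◇¬r is F. ✗
— 1 world.
For ¬q → ◇¬r:
1: ¬q is F, ◇¬r is F. ✓
2: ¬q is F, ◇¬r is T. ✓
3: ¬q is F, ◇¬r is F. ✓
4: ¬q is F, ◇¬r is F. ✓
5: ¬q is F, ◇¬r is F. ✓
6: ¬q is F, ◇¬r is F. ✓
— 6 worlds.

1 and 6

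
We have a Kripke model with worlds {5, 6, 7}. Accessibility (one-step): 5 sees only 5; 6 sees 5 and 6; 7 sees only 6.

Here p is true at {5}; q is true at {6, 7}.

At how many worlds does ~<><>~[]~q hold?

1

5: <><>~[]~q is F. ✓
6: <><>~[]~q is T. ✗
7: <><>~[]~q is T. ✗
Satisfying worlds: {5}.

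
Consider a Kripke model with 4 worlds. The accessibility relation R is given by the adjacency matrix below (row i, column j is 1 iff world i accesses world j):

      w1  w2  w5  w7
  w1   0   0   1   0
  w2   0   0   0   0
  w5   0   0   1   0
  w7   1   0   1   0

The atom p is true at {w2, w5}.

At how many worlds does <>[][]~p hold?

0

w1: successors {w5}; [][]~p there: w5:F. ✗
w2: no successors, so <>[][]~p fails. ✗
w5: successors {w5}; [][]~p there: w5:F. ✗
w7: successors {w1, w5}; [][]~p there: w1:F, w5:F. ✗
Satisfying worlds: ∅.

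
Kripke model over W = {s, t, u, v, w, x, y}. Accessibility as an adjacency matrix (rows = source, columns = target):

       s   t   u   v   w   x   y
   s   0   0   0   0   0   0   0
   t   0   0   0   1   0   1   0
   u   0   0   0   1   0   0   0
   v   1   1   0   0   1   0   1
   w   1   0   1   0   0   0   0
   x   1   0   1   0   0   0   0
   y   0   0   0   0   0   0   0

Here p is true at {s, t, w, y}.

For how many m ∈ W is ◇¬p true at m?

4

s: no successors, so ◇¬p fails. ✗
t: successors {v, x}; ¬p there: v:T, x:T. ✓
u: successors {v}; ¬p there: v:T. ✓
v: successors {s, t, w, y}; ¬p there: s:F, t:F, w:F, y:F. ✗
w: successors {s, u}; ¬p there: s:F, u:T. ✓
x: successors {s, u}; ¬p there: s:F, u:T. ✓
y: no successors, so ◇¬p fails. ✗
Satisfying worlds: {t, u, w, x}.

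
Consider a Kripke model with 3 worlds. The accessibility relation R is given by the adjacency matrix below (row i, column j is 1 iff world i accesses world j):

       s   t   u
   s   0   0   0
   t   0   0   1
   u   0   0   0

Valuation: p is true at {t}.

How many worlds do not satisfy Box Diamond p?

1

s: no successors, so Box Diamond p holds vacuously. ✓
t: successors {u}; Diamond p there: u:F. ✗
u: no successors, so Box Diamond p holds vacuously. ✓
Satisfying worlds: {s, u}.
So Box Diamond p fails at the other 1 world.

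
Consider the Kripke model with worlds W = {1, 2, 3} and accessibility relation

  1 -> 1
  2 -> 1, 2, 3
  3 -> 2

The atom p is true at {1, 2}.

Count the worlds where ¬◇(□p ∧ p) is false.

2

1: ◇(□p ∧ p) is T. ✗
2: ◇(□p ∧ p) is T. ✗
3: ◇(□p ∧ p) is F. ✓
Satisfying worlds: {3}.
So ¬◇(□p ∧ p) fails at the other 2 worlds.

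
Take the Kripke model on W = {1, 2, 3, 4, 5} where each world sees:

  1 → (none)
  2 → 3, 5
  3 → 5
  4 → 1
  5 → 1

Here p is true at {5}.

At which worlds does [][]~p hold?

1: no successors, so [][]~p holds vacuously. ✓
2: successors {3, 5}; []~p there: 3:F, 5:T. ✗
3: successors {5}; []~p there: 5:T. ✓
4: successors {1}; []~p there: 1:T. ✓
5: successors {1}; []~p there: 1:T. ✓

{1, 3, 4, 5}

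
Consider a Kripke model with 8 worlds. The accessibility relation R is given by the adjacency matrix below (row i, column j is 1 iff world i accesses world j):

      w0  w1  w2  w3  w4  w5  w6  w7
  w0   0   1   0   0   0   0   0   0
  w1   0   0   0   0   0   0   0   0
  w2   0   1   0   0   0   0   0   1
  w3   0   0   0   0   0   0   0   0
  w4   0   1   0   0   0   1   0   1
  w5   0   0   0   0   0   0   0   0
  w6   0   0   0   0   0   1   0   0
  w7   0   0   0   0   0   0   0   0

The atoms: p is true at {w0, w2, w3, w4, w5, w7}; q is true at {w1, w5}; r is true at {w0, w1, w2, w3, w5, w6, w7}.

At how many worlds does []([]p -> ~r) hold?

w0: successors {w1}; []p -> ~r there: w1:F. ✗
w1: no successors, so []([]p -> ~r) holds vacuously. ✓
w2: successors {w1, w7}; []p -> ~r there: w1:F, w7:F. ✗
w3: no successors, so []([]p -> ~r) holds vacuously. ✓
w4: successors {w1, w5, w7}; []p -> ~r there: w1:F, w5:F, w7:F. ✗
w5: no successors, so []([]p -> ~r) holds vacuously. ✓
w6: successors {w5}; []p -> ~r there: w5:F. ✗
w7: no successors, so []([]p -> ~r) holds vacuously. ✓
Satisfying worlds: {w1, w3, w5, w7}.

4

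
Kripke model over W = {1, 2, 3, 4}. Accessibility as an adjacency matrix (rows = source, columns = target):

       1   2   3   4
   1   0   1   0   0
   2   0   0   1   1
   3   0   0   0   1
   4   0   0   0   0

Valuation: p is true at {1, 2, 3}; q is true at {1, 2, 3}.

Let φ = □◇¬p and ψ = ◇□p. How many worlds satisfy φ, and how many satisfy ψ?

2 and 2

For □◇¬p:
1: successors {2}; ◇¬p there: 2:T. ✓
2: successors {3, 4}; ◇¬p there: 3:T, 4:F. ✗
3: successors {4}; ◇¬p there: 4:F. ✗
4: no successors, so □◇¬p holds vacuously. ✓
— 2 worlds.
For ◇□p:
1: successors {2}; □p there: 2:F. ✗
2: successors {3, 4}; □p there: 3:F, 4:T. ✓
3: successors {4}; □p there: 4:T. ✓
4: no successors, so ◇□p fails. ✗
— 2 worlds.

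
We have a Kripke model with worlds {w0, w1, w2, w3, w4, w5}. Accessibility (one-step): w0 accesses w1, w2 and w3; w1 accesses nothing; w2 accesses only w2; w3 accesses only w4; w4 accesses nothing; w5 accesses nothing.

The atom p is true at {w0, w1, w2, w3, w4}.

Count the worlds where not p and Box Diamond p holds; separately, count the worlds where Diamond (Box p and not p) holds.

For not p and Box Diamond p:
w0: not p is F, Box Diamond p is F. ✗
w1: not p is F, Box Diamond p is T. ✗
w2: not p is F, Box Diamond p is T. ✗
w3: not p is F, Box Diamond p is F. ✗
w4: not p is F, Box Diamond p is T. ✗
w5: not p is T, Box Diamond p is T. ✓
— 1 world.
For Diamond (Box p and not p):
w0: successors {w1, w2, w3}; Box p and not p there: w1:F, w2:F, w3:F. ✗
w1: no successors, so Diamond (Box p and not p) fails. ✗
w2: successors {w2}; Box p and not p there: w2:F. ✗
w3: successors {w4}; Box p and not p there: w4:F. ✗
w4: no successors, so Diamond (Box p and not p) fails. ✗
w5: no successors, so Diamond (Box p and not p) fails. ✗
— 0 worlds.

1 and 0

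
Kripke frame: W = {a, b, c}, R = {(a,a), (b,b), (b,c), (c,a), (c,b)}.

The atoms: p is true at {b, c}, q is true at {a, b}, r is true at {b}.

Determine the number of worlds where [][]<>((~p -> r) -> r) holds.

a: successors {a}; []<>((~p -> r) -> r) there: a:T. ✓
b: successors {b, c}; []<>((~p -> r) -> r) there: b:T, c:T. ✓
c: successors {a, b}; []<>((~p -> r) -> r) there: a:T, b:T. ✓
Satisfying worlds: {a, b, c}.

3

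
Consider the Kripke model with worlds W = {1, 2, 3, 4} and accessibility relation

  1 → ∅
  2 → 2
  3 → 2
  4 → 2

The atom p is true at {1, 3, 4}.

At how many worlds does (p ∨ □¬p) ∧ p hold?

3

1: p ∨ □¬p is T, p is T. ✓
2: p ∨ □¬p is T, p is F. ✗
3: p ∨ □¬p is T, p is T. ✓
4: p ∨ □¬p is T, p is T. ✓
Satisfying worlds: {1, 3, 4}.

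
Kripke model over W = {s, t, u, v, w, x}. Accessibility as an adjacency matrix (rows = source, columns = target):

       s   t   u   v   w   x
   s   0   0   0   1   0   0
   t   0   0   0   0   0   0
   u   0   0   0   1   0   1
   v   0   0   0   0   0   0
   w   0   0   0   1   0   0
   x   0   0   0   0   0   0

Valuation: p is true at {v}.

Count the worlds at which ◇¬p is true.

1

s: successors {v}; ¬p there: v:F. ✗
t: no successors, so ◇¬p fails. ✗
u: successors {v, x}; ¬p there: v:F, x:T. ✓
v: no successors, so ◇¬p fails. ✗
w: successors {v}; ¬p there: v:F. ✗
x: no successors, so ◇¬p fails. ✗
Satisfying worlds: {u}.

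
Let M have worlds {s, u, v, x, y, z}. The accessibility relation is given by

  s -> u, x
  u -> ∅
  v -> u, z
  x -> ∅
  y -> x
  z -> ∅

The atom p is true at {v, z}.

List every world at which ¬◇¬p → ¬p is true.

s: ¬◇¬p is F, ¬p is T. ✓
u: ¬◇¬p is T, ¬p is T. ✓
v: ¬◇¬p is F, ¬p is F. ✓
x: ¬◇¬p is T, ¬p is T. ✓
y: ¬◇¬p is F, ¬p is T. ✓
z: ¬◇¬p is T, ¬p is F. ✗

{s, u, v, x, y}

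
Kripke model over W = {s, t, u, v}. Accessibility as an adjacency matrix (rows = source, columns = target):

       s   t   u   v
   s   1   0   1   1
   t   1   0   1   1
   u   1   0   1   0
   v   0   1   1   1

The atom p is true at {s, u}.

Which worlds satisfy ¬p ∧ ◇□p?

s: ¬p is F, ◇□p is T. ✗
t: ¬p is T, ◇□p is T. ✓
u: ¬p is F, ◇□p is T. ✗
v: ¬p is T, ◇□p is T. ✓

{t, v}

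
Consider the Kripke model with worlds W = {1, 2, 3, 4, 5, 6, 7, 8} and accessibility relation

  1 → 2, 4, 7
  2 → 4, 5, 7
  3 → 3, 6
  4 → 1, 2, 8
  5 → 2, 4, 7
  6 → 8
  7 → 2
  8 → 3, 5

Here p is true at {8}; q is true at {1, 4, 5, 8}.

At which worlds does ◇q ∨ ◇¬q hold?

1: ◇q is T, ◇¬q is T. ✓
2: ◇q is T, ◇¬q is T. ✓
3: ◇q is F, ◇¬q is T. ✓
4: ◇q is T, ◇¬q is T. ✓
5: ◇q is T, ◇¬q is T. ✓
6: ◇q is T, ◇¬q is F. ✓
7: ◇q is F, ◇¬q is T. ✓
8: ◇q is T, ◇¬q is T. ✓

{1, 2, 3, 4, 5, 6, 7, 8}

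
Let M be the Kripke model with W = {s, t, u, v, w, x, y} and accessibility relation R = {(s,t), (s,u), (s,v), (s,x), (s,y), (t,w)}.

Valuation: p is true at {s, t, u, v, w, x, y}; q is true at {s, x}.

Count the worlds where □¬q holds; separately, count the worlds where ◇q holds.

For □¬q:
s: successors {t, u, v, x, y}; ¬q there: t:T, u:T, v:T, x:F, y:T. ✗
t: successors {w}; ¬q there: w:T. ✓
u: no successors, so □¬q holds vacuously. ✓
v: no successors, so □¬q holds vacuously. ✓
w: no successors, so □¬q holds vacuously. ✓
x: no successors, so □¬q holds vacuously. ✓
y: no successors, so □¬q holds vacuously. ✓
— 6 worlds.
For ◇q:
s: successors {t, u, v, x, y}; q there: t:F, u:F, v:F, x:T, y:F. ✓
t: successors {w}; q there: w:F. ✗
u: no successors, so ◇q fails. ✗
v: no successors, so ◇q fails. ✗
w: no successors, so ◇q fails. ✗
x: no successors, so ◇q fails. ✗
y: no successors, so ◇q fails. ✗
— 1 world.

6 and 1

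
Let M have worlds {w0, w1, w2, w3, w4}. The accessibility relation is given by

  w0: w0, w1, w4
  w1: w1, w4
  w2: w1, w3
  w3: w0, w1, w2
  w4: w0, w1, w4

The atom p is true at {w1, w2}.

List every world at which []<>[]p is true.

∅

w0: successors {w0, w1, w4}; <>[]p there: w0:F, w1:F, w4:F. ✗
w1: successors {w1, w4}; <>[]p there: w1:F, w4:F. ✗
w2: successors {w1, w3}; <>[]p there: w1:F, w3:F. ✗
w3: successors {w0, w1, w2}; <>[]p there: w0:F, w1:F, w2:F. ✗
w4: successors {w0, w1, w4}; <>[]p there: w0:F, w1:F, w4:F. ✗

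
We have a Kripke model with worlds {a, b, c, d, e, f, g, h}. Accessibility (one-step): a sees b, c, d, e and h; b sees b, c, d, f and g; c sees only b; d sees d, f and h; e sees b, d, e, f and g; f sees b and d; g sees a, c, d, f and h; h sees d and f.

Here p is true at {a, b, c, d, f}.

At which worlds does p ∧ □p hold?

a: p is T, □p is F. ✗
b: p is T, □p is F. ✗
c: p is T, □p is T. ✓
d: p is T, □p is F. ✗
e: p is F, □p is F. ✗
f: p is T, □p is T. ✓
g: p is F, □p is F. ✗
h: p is F, □p is T. ✗

{c, f}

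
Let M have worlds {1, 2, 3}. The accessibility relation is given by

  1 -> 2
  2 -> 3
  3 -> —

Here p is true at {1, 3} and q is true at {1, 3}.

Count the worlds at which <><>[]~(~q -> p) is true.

1

1: successors {2}; <>[]~(~q -> p) there: 2:T. ✓
2: successors {3}; <>[]~(~q -> p) there: 3:F. ✗
3: no successors, so <><>[]~(~q -> p) fails. ✗
Satisfying worlds: {1}.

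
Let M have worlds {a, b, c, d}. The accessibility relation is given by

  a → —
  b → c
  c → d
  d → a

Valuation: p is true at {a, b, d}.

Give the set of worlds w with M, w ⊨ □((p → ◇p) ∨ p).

{a, b, c, d}

a: no successors, so □((p → ◇p) ∨ p) holds vacuously. ✓
b: successors {c}; (p → ◇p) ∨ p there: c:T. ✓
c: successors {d}; (p → ◇p) ∨ p there: d:T. ✓
d: successors {a}; (p → ◇p) ∨ p there: a:T. ✓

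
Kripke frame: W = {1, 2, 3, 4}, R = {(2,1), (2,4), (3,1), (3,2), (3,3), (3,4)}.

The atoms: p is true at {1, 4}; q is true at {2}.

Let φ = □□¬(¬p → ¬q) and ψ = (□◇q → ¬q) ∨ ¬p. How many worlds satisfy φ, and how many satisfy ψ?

3 and 4

For □□¬(¬p → ¬q):
1: no successors, so □□¬(¬p → ¬q) holds vacuously. ✓
2: successors {1, 4}; □¬(¬p → ¬q) there: 1:T, 4:T. ✓
3: successors {1, 2, 3, 4}; □¬(¬p → ¬q) there: 1:T, 2:F, 3:F, 4:T. ✗
4: no successors, so □□¬(¬p → ¬q) holds vacuously. ✓
— 3 worlds.
For (□◇q → ¬q) ∨ ¬p:
1: □◇q → ¬q is T, ¬p is F. ✓
2: □◇q → ¬q is T, ¬p is T. ✓
3: □◇q → ¬q is T, ¬p is T. ✓
4: □◇q → ¬q is T, ¬p is F. ✓
— 4 worlds.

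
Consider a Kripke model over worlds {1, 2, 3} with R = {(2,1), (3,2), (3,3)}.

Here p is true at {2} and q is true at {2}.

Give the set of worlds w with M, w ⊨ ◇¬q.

1: no successors, so ◇¬q fails. ✗
2: successors {1}; ¬q there: 1:T. ✓
3: successors {2, 3}; ¬q there: 2:F, 3:T. ✓

{2, 3}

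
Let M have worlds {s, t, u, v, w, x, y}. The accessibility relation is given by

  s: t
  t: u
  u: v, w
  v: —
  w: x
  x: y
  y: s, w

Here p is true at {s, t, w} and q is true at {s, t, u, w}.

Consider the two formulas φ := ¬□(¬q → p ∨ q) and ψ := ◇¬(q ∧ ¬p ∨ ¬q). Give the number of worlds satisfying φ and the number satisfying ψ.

3 and 3

For ¬□(¬q → p ∨ q):
s: □(¬q → p ∨ q) is T. ✗
t: □(¬q → p ∨ q) is T. ✗
u: □(¬q → p ∨ q) is F. ✓
v: □(¬q → p ∨ q) is T. ✗
w: □(¬q → p ∨ q) is F. ✓
x: □(¬q → p ∨ q) is F. ✓
y: □(¬q → p ∨ q) is T. ✗
— 3 worlds.
For ◇¬(q ∧ ¬p ∨ ¬q):
s: successors {t}; ¬(q ∧ ¬p ∨ ¬q) there: t:T. ✓
t: successors {u}; ¬(q ∧ ¬p ∨ ¬q) there: u:F. ✗
u: successors {v, w}; ¬(q ∧ ¬p ∨ ¬q) there: v:F, w:T. ✓
v: no successors, so ◇¬(q ∧ ¬p ∨ ¬q) fails. ✗
w: successors {x}; ¬(q ∧ ¬p ∨ ¬q) there: x:F. ✗
x: successors {y}; ¬(q ∧ ¬p ∨ ¬q) there: y:F. ✗
y: successors {s, w}; ¬(q ∧ ¬p ∨ ¬q) there: s:T, w:T. ✓
— 3 worlds.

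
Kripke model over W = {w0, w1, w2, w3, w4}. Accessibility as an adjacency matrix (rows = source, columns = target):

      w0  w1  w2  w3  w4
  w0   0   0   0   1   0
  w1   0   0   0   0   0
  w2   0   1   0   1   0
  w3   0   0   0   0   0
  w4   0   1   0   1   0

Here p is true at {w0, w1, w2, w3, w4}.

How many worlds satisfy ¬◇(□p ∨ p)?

w0: ◇(□p ∨ p) is T. ✗
w1: ◇(□p ∨ p) is F. ✓
w2: ◇(□p ∨ p) is T. ✗
w3: ◇(□p ∨ p) is F. ✓
w4: ◇(□p ∨ p) is T. ✗
Satisfying worlds: {w1, w3}.

2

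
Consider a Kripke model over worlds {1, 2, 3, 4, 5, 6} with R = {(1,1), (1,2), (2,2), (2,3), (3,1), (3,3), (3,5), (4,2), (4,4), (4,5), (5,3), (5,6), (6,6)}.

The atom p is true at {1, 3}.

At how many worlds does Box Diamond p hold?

3

1: successors {1, 2}; Diamond p there: 1:T, 2:T. ✓
2: successors {2, 3}; Diamond p there: 2:T, 3:T. ✓
3: successors {1, 3, 5}; Diamond p there: 1:T, 3:T, 5:T. ✓
4: successors {2, 4, 5}; Diamond p there: 2:T, 4:F, 5:T. ✗
5: successors {3, 6}; Diamond p there: 3:T, 6:F. ✗
6: successors {6}; Diamond p there: 6:F. ✗
Satisfying worlds: {1, 2, 3}.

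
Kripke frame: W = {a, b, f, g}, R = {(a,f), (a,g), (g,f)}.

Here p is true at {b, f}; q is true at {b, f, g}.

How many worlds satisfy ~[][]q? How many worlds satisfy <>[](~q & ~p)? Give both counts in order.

For ~[][]q:
a: [][]q is T. ✗
b: [][]q is T. ✗
f: [][]q is T. ✗
g: [][]q is T. ✗
— 0 worlds.
For <>[](~q & ~p):
a: successors {f, g}; [](~q & ~p) there: f:T, g:F. ✓
b: no successors, so <>[](~q & ~p) fails. ✗
f: no successors, so <>[](~q & ~p) fails. ✗
g: successors {f}; [](~q & ~p) there: f:T. ✓
— 2 worlds.

0 and 2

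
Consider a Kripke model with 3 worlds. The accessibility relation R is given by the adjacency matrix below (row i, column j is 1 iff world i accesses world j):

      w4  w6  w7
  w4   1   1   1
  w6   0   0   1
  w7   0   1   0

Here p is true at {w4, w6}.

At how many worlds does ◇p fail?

1

w4: successors {w4, w6, w7}; p there: w4:T, w6:T, w7:F. ✓
w6: successors {w7}; p there: w7:F. ✗
w7: successors {w6}; p there: w6:T. ✓
Satisfying worlds: {w4, w7}.
So ◇p fails at the other 1 world.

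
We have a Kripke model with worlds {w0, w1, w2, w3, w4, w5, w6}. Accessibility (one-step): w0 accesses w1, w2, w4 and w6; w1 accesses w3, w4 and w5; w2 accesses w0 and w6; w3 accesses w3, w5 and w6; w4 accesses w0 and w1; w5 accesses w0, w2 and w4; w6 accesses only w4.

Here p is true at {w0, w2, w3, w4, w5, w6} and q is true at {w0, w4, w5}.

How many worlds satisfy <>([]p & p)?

5

w0: successors {w1, w2, w4, w6}; []p & p there: w1:F, w2:T, w4:F, w6:T. ✓
w1: successors {w3, w4, w5}; []p & p there: w3:T, w4:F, w5:T. ✓
w2: successors {w0, w6}; []p & p there: w0:F, w6:T. ✓
w3: successors {w3, w5, w6}; []p & p there: w3:T, w5:T, w6:T. ✓
w4: successors {w0, w1}; []p & p there: w0:F, w1:F. ✗
w5: successors {w0, w2, w4}; []p & p there: w0:F, w2:T, w4:F. ✓
w6: successors {w4}; []p & p there: w4:F. ✗
Satisfying worlds: {w0, w1, w2, w3, w5}.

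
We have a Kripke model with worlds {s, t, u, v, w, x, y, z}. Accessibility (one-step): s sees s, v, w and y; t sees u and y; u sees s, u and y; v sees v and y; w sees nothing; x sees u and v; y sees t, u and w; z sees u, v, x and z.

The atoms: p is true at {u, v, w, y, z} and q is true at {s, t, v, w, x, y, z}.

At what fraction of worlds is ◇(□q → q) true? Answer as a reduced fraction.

7/8

s: successors {s, v, w, y}; □q → q there: s:T, v:T, w:T, y:T. ✓
t: successors {u, y}; □q → q there: u:T, y:T. ✓
u: successors {s, u, y}; □q → q there: s:T, u:T, y:T. ✓
v: successors {v, y}; □q → q there: v:T, y:T. ✓
w: no successors, so ◇(□q → q) fails. ✗
x: successors {u, v}; □q → q there: u:T, v:T. ✓
y: successors {t, u, w}; □q → q there: t:T, u:T, w:T. ✓
z: successors {u, v, x, z}; □q → q there: u:T, v:T, x:T, z:T. ✓
That's 7 of 8 worlds, so 7/8.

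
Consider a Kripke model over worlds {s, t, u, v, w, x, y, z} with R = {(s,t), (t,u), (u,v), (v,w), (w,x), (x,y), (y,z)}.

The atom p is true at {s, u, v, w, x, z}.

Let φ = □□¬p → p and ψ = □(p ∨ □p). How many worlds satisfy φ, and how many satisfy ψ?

For □□¬p → p:
s: □□¬p is F, p is T. ✓
t: □□¬p is F, p is F. ✓
u: □□¬p is F, p is T. ✓
v: □□¬p is F, p is T. ✓
w: □□¬p is T, p is T. ✓
x: □□¬p is F, p is T. ✓
y: □□¬p is T, p is F. ✗
z: □□¬p is T, p is T. ✓
— 7 worlds.
For □(p ∨ □p):
s: successors {t}; p ∨ □p there: t:T. ✓
t: successors {u}; p ∨ □p there: u:T. ✓
u: successors {v}; p ∨ □p there: v:T. ✓
v: successors {w}; p ∨ □p there: w:T. ✓
w: successors {x}; p ∨ □p there: x:T. ✓
x: successors {y}; p ∨ □p there: y:T. ✓
y: successors {z}; p ∨ □p there: z:T. ✓
z: no successors, so □(p ∨ □p) holds vacuously. ✓
— 8 worlds.

7 and 8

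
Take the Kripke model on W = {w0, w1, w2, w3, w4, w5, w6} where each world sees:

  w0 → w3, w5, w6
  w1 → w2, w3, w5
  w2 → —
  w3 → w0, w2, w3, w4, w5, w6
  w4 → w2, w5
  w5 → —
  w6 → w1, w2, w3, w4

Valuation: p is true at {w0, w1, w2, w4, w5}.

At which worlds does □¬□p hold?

w0: successors {w3, w5, w6}; ¬□p there: w3:T, w5:F, w6:T. ✗
w1: successors {w2, w3, w5}; ¬□p there: w2:F, w3:T, w5:F. ✗
w2: no successors, so □¬□p holds vacuously. ✓
w3: successors {w0, w2, w3, w4, w5, w6}; ¬□p there: w0:T, w2:F, w3:T, w4:F, w5:F, w6:T. ✗
w4: successors {w2, w5}; ¬□p there: w2:F, w5:F. ✗
w5: no successors, so □¬□p holds vacuously. ✓
w6: successors {w1, w2, w3, w4}; ¬□p there: w1:T, w2:F, w3:T, w4:F. ✗

{w2, w5}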